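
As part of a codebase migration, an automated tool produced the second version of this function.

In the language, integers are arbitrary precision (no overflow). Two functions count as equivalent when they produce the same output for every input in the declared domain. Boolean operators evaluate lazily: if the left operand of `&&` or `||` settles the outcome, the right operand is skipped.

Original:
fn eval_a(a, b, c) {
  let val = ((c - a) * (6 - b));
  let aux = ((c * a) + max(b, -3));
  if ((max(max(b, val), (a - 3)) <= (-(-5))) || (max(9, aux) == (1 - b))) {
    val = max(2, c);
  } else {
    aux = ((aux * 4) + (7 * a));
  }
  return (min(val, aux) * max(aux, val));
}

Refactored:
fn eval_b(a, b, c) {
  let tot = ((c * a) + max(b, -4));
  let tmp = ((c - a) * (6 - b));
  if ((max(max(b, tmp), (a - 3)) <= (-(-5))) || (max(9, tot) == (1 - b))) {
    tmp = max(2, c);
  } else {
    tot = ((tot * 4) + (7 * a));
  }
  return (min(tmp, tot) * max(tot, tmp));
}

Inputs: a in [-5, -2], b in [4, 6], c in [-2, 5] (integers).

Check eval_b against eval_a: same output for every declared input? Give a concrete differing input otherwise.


Equivalent. The one real change (`-3` became `-4`) has no effect anywhere in the declared ranges.
Checked all 96 inputs in the declared domain: the outputs agree on every one.
Spot check at a=-5, b=6, c=-2 — eval_a: val = 0; aux = 16; ((max(max(b, val), (a - 3)) <= (-(-5))) || (max(9, aux) == (1 - b))) -> false; aux = 29; return 0. eval_b: tot = 16; tmp = 0; ((max(max(b, tmp), (a - 3)) <= (-(-5))) || (max(9, tot) == (1 - b))) -> false; tot = 29; return 0. Both give 0.
verdict: equivalent


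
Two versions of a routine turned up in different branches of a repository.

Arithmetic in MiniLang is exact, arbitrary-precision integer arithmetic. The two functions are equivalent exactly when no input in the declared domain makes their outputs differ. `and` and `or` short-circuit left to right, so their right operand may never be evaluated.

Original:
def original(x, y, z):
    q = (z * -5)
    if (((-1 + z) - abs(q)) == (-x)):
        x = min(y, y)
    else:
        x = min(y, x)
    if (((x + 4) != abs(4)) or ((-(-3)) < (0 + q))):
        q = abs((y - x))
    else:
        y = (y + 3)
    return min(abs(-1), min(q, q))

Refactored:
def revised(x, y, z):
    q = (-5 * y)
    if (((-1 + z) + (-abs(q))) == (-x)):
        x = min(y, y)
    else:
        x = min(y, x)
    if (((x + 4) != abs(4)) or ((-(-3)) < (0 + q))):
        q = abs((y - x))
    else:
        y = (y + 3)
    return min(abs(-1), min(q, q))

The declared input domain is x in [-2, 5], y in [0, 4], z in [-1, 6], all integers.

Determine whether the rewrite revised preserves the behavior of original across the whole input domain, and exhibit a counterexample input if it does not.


Consider the input x=-2, y=0, z=3.
original: q = -15; (((-1 + z) - abs(q)) == (-x)) -> false; x = -2; (((x + 4) != abs(4)) or ((-(-3)) < (0 + q))) -> true; q = 2; return 1
revised: q = 0; (((-1 + z) + (-abs(q))) == (-x)) -> true; x = 0; (((x + 4) != abs(4)) or ((-(-3)) < (0 + q))) -> false; y = 3; return 0
1 against 0: the behavior changed.
verdict: not equivalent; witness: x=-2, y=0, z=3


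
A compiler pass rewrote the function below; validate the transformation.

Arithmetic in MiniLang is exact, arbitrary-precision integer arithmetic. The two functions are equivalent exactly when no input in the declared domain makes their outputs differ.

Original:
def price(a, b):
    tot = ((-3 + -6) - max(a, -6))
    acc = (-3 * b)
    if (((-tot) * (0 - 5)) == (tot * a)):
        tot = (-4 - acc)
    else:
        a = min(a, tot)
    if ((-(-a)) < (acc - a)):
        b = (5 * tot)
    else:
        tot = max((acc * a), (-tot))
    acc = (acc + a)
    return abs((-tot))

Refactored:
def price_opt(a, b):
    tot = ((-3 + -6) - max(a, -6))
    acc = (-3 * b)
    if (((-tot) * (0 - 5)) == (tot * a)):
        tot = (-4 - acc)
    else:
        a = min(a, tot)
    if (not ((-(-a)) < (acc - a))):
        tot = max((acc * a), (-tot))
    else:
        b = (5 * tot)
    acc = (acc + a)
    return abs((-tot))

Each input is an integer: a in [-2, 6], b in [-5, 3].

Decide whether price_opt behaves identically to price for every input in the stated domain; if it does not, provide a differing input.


Comparing the listings, the differences include: boolean connective usage differs.
Spot check at a=0, b=3 — price: tot := -9 | acc := -9 | (((-tot) * (0 - 5)) == (tot * a)): false | a := -9 | ((-(-a)) < (acc - a)): true | b := -45 | acc := -18 | result 9. price_opt: tot := -9 | acc := -9 | (((-tot) * (0 - 5)) == (tot * a)): false | a := -9 | (not ((-(-a)) < (acc - a))): false | b := -45 | acc := -18 | result 9. Both give 9.
Sweeping the whole domain (81 inputs) finds no disagreement.
verdict: equivalent


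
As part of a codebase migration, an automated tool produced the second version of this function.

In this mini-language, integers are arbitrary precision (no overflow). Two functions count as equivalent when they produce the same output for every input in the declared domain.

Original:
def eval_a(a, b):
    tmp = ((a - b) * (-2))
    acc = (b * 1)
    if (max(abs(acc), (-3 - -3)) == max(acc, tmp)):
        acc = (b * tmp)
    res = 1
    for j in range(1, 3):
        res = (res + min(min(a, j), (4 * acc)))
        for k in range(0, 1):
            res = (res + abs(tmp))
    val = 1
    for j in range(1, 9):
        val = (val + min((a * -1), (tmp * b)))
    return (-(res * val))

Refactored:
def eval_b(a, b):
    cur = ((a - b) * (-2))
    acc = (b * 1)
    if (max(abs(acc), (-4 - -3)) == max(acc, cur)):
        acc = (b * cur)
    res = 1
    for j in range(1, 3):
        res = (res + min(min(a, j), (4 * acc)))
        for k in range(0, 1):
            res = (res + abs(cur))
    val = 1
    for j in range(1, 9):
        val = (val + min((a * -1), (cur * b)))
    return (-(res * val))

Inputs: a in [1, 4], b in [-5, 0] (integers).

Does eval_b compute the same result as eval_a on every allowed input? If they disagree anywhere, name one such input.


Equivalent. The edit looks behavioral (`-3` became `-4`), but over these ranges it never changes the outcome.
Sweeping the whole domain (24 inputs) finds no disagreement.
One worked example (a=1, b=-1) — eval_a: tmp=-4, then acc=-1, then (max(abs(acc), (-3 - -3)) == max(acc, tmp)) is false, then res=1, then (j=1), then res=-3, then (k=0), then res=1, then (j=2), then res=-3, then (k=0), then res=1, then val=1, then (j=1), then val=0, then (j=2), then val=-1, then (j=3), then val=-2, then (j=4), then val=-3, then (j=5), then val=-4, then (j=6), then val=-5, then (j=7), then val=-6, then (j=8), then val=-7, then returns 7; eval_b: cur=-4, then acc=-1, then (max(abs(acc), (-4 - -3)) == max(acc, cur)) is false, then res=1, then (j=1), then res=-3, then (k=0), then res=1, then (j=2), then res=-3, then (k=0), then res=1, then val=1, then (j=1), then val=0, then (j=2), then val=-1, then (j=3), then val=-2, then (j=4), then val=-3, then (j=5), then val=-4, then (j=6), then val=-5, then (j=7), then val=-6, then (j=8), then val=-7, then returns 7; agreement on 7.
verdict: equivalent


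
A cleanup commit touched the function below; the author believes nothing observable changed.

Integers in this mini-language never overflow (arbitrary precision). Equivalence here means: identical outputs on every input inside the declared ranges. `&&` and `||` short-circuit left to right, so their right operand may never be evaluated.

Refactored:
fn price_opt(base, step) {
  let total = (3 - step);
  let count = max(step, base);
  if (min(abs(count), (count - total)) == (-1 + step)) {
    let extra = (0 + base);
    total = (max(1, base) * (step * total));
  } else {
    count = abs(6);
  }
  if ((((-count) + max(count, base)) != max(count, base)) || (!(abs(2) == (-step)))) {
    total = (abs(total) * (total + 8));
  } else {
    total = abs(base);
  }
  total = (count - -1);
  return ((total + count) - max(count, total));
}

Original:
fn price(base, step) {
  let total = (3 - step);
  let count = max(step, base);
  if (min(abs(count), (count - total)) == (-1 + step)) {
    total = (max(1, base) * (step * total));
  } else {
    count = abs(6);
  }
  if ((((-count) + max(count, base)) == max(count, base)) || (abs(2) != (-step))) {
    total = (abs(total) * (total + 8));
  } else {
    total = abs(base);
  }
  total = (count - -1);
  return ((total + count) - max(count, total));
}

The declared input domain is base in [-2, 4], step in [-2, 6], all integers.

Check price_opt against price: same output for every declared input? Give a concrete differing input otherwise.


The one real change (`(((-count) + max(count, base)) == max(count, base))` became `(((-count) + max(count, base)) != max(count, base))`) has no effect anywhere in the declared ranges.
Spot check at base=4, step=5 — price: total = -2; count = 5; (min(abs(count), (count - total)) == (-1 + step)) -> false; count = 6; ((((-count) + max(count, base)) == max(count, base)) || (abs(2) != (-step))) -> true; total = 12; total = 7; return 6. price_opt: total = -2; count = 5; (min(abs(count), (count - total)) == (-1 + step)) -> false; count = 6; ((((-count) + max(count, base)) != max(count, base)) || (!(abs(2) == (-step)))) -> true; total = 12; total = 7; return 6. Both give 6.
Every one of the 63 inputs gives matching results.
verdict: equivalent


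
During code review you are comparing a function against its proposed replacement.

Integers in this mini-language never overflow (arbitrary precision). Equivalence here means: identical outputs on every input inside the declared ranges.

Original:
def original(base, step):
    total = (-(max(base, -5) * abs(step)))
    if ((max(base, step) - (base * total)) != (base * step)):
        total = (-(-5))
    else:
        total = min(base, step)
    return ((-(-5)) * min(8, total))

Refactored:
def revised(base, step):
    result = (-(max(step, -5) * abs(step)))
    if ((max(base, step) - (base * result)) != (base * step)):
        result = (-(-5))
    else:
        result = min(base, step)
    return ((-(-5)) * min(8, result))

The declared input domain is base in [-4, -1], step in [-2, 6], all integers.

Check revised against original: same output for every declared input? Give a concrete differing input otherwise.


Evaluate both at base=-1, step=2.
original: total becomes 2; next ((max(base, step) - (base * total)) != (base * step)) evaluates to true; next total becomes 5; next final value 25
revised: result becomes -4; next ((max(base, step) - (base * result)) != (base * step)) evaluates to false; next result becomes -1; next final value -5
25 and -5 differ, so these are not the same function on this domain.
verdict: not equivalent; witness: base=-1, step=2


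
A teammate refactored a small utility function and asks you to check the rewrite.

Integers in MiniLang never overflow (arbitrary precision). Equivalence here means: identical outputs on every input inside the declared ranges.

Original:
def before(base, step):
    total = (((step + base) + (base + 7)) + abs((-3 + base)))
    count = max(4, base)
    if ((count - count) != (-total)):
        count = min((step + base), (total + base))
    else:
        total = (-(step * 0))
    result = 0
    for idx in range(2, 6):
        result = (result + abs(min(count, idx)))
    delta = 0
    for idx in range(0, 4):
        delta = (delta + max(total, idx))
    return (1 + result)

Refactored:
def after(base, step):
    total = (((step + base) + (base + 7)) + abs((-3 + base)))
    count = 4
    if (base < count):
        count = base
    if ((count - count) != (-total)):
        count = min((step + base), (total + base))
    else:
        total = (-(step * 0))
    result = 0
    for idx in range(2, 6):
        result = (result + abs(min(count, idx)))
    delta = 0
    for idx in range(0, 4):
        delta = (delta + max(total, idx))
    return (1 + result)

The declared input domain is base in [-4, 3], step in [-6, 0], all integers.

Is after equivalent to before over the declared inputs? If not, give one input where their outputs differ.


Run the pair on base=-4, step=-6.
before: total becomes 0; next count becomes 4; next ((count - count) != (-total)) evaluates to false; next total becomes 0; next result becomes 0; next at idx=2:; next result becomes 2; next at idx=3:; next result becomes 5; next at idx=4:; next result becomes 9; next at idx=5:; next result becomes 13; next delta becomes 0; next at idx=0:; next delta becomes 0; next at idx=1:; next delta becomes 1; next at idx=2:; next delta becomes 3; next at idx=3:; next delta becomes 6; next final value 14
after: total becomes 0; next count becomes 4; next (base < count) evaluates to true; next count becomes -4; next ((count - count) != (-total)) evaluates to false; next total becomes 0; next result becomes 0; next at idx=2:; next result becomes 4; next at idx=3:; next result becomes 8; next at idx=4:; next result becomes 12; next at idx=5:; next result becomes 16; next delta becomes 0; next at idx=0:; next delta becomes 0; next at idx=1:; next delta becomes 1; next at idx=2:; next delta becomes 3; next at idx=3:; next delta becomes 6; next final value 17
14 and 17 differ, so these are not the same function on this domain.
verdict: not equivalent; witness: base=-4, step=-6


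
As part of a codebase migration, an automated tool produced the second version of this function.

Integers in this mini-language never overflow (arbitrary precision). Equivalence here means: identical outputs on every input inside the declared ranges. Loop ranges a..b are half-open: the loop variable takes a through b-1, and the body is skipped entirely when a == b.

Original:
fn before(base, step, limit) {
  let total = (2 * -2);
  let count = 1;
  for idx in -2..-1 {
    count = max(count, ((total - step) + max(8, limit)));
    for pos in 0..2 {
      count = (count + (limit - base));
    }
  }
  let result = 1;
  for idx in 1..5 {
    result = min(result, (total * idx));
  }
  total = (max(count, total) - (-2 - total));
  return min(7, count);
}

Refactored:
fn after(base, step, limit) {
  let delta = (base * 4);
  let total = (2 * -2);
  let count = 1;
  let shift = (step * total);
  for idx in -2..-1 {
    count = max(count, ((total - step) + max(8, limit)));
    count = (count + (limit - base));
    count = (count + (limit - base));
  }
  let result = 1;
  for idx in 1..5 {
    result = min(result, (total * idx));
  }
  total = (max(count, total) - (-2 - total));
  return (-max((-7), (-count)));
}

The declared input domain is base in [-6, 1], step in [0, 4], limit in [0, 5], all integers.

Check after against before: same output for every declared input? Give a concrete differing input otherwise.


This is a faithful refactor — local variable names differ, and loop structure differs, and arithmetic usage differs, and min/max/abs usage differs, and statement counts differ, and constant usage differs, but the computed results match everywhere.
Spot check at base=0, step=0, limit=4 — before: total=-4, then count=1, then (idx=-2), then count=4, then (pos=0), then count=8, then (pos=1), then count=12, then result=1, then (idx=1), then result=-4, then (idx=2), then result=-8, then (idx=3), then result=-12, then (idx=4), then result=-16, then total=10, then returns 7. after: delta=0, then total=-4, then count=1, then shift=0, then (idx=-2), then count=4, then count=8, then count=12, then result=1, then (idx=1), then result=-4, then (idx=2), then result=-8, then (idx=3), then result=-12, then (idx=4), then result=-16, then total=10, then returns 7. Both give 7.
Across all 240 domain points the two functions coincide.
verdict: equivalent


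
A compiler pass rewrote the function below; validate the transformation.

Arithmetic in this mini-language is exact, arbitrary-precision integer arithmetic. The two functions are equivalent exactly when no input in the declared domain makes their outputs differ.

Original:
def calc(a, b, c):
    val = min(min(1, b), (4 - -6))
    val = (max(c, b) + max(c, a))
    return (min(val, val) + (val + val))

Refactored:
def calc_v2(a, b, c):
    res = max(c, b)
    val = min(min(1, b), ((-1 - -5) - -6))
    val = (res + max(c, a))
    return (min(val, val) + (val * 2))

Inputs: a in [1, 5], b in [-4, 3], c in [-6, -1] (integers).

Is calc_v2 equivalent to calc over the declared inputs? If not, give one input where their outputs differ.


Side by side, the visible changes include: statement counts differ, plus local variable names differ, plus arithmetic usage differs, plus constant usage differs.
Tracing a=2, b=-3, c=-4: calc: val := -3 | val := -1 | result -3 | calc_v2: res := -3 | val := -3 | val := -1 | result -3 — matching result -3.
An exhaustive pass over the 240 declared inputs shows identical outputs.
verdict: equivalent


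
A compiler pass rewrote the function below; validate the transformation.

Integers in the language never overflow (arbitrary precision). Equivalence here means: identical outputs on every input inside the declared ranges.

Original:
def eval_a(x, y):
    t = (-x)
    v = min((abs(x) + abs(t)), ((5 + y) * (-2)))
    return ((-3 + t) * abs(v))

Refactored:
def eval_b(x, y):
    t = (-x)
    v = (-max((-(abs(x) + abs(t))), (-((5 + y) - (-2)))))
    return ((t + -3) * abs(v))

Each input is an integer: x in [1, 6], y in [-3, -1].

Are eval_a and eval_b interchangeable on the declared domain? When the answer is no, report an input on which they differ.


The rewrite breaks on x=1, y=-3, where the results are -16 and -8.
eval_a: t=-1, then v=-4, then returns -16
eval_b: t=-1, then v=2, then returns -8
verdict: not equivalent; witness: x=1, y=-3


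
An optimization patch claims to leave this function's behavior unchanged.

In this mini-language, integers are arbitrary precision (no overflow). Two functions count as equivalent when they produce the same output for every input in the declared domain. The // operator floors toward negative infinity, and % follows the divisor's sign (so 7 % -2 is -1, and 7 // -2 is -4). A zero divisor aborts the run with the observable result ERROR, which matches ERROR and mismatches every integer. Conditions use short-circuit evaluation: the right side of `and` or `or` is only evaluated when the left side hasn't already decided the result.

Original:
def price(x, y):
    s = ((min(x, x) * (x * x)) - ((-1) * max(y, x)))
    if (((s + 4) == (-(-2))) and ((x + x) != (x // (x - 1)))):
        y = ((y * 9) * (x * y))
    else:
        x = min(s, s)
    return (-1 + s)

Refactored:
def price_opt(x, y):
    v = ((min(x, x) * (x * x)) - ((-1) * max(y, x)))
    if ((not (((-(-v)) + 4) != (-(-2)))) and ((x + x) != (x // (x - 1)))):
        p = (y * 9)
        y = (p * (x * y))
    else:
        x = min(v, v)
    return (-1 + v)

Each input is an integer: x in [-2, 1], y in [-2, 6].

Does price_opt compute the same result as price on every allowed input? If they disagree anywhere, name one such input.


Equivalent — the differences include boolean connective usage differs; and local variable names differ; and comparison usage differs; and statement counts differ, yet no declared input distinguishes the two.
As a probe, take x=0, y=-2: price runs s := 0 | (((s + 4) == (-(-2))) and ((x + x) != (x // (x - 1)))): false | x := 0 | result -1; price_opt runs v := 0 | ((not (((-(-v)) + 4) != (-(-2)))) and ((x + x) != (x // (x - 1)))): false | x := 0 | result -1; both end at -1.
Every one of the 36 inputs gives matching results.
verdict: equivalent


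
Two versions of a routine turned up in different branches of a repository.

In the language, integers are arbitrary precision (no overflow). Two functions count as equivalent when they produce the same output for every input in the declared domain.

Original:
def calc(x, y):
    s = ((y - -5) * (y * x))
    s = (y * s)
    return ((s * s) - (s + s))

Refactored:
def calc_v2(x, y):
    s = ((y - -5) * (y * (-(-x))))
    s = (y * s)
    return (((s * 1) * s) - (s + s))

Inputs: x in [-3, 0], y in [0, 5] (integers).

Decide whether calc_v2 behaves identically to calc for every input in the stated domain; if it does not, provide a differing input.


The two are interchangeable: arithmetic usage differs, plus constant usage differs, and every declared input agrees.
Tracing x=-1, y=3: calc: s becomes -24; next s becomes -72; next final value 5328 | calc_v2: s becomes -24; next s becomes -72; next final value 5328 — matching result 5328.
Every one of the 24 inputs gives matching results.
verdict: equivalent


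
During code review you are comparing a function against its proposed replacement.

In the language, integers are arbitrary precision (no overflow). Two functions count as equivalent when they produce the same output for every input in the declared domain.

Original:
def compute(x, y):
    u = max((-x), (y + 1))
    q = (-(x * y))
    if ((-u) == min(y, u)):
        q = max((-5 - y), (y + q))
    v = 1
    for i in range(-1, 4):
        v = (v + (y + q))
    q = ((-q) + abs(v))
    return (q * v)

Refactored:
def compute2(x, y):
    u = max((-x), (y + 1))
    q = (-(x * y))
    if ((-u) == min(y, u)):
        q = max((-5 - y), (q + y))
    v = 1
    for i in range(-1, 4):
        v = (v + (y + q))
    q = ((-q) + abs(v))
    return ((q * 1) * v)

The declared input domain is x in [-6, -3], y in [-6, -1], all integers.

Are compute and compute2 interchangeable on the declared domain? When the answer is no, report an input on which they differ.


Behavior is preserved: although constant usage differs; and arithmetic usage differs, the outputs never diverge.
One worked example (x=-3, y=-1) — compute: u becomes 3; next q becomes -3; next ((-u) == min(y, u)) evaluates to false; next v becomes 1; next at i=-1:; next v becomes -3; next at i=0:; next v becomes -7; next at i=1:; next v becomes -11; next at i=2:; next v becomes -15; next at i=3:; next v becomes -19; next q becomes 22; next final value -418; compute2: u becomes 3; next q becomes -3; next ((-u) == min(y, u)) evaluates to false; next v becomes 1; next at i=-1:; next v becomes -3; next at i=0:; next v becomes -7; next at i=1:; next v becomes -11; next at i=2:; next v becomes -15; next at i=3:; next v becomes -19; next q becomes 22; next final value -418; agreement on -418.
Every one of the 24 inputs gives matching results.
verdict: equivalent


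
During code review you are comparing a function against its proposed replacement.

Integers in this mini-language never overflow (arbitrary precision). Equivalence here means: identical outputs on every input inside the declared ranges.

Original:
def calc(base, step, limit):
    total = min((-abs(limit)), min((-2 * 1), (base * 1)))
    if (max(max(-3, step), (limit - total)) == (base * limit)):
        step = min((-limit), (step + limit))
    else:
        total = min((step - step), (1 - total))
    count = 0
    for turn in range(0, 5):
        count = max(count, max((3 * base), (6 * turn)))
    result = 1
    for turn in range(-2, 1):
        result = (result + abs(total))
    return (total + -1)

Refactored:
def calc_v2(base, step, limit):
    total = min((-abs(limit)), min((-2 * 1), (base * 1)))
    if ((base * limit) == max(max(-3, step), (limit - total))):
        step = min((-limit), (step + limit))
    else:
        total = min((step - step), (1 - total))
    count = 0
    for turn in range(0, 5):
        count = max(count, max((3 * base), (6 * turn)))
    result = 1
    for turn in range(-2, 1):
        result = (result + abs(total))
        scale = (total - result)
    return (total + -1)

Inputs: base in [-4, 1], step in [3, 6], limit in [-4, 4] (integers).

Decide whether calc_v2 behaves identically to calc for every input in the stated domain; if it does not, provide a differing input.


The two versions differ — the changes include arithmetic usage differs, local variable names differ, statement counts differ.
Tracing base=-4, step=5, limit=-2: calc: total := -4 | (max(max(-3, step), (limit - total)) == (base * limit)): false | total := 0 | count := 0 | iter turn=0: | count := 0 | iter turn=1: | count := 6 | iter turn=2: | count := 12 | iter turn=3: | count := 18 | iter turn=4: | count := 24 | result := 1 | iter turn=-2: | result := 1 | iter turn=-1: | result := 1 | iter turn=0: | result := 1 | result -1 | calc_v2: total := -4 | ((base * limit) == max(max(-3, step), (limit - total))): false | total := 0 | count := 0 | iter turn=0: | count := 0 | iter turn=1: | count := 6 | iter turn=2: | count := 12 | iter turn=3: | count := 18 | iter turn=4: | count := 24 | result := 1 | iter turn=-2: | result := 1 | scale := -1 | iter turn=-1: | result := 1 | scale := -1 | iter turn=0: | result := 1 | scale := -1 | result -1 — matching result -1.
Checked all 216 inputs in the declared domain: the outputs agree on every one.
verdict: equivalent


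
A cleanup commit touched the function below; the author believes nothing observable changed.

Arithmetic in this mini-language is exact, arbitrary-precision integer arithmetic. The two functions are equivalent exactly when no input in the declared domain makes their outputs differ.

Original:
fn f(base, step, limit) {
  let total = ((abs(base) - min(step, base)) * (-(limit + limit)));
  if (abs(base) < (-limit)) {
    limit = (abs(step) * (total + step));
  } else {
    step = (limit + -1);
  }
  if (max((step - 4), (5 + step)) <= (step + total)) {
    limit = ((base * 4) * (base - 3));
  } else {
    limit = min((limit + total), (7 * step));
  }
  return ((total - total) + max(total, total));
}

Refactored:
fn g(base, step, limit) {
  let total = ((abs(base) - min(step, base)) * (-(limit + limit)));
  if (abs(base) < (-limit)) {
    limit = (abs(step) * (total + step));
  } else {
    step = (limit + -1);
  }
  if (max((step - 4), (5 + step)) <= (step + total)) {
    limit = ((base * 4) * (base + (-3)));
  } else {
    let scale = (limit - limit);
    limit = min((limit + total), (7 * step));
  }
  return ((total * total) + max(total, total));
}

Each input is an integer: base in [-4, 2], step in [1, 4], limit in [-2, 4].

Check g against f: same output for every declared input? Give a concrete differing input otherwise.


There is a counterexample at base=-4, step=1, limit=-2: 32 on one side, 1056 on the other.
f: total becomes 32; next (abs(base) < (-limit)) evaluates to false; next step becomes -3; next (max((step - 4), (5 + step)) <= (step + total)) evaluates to true; next limit becomes 112; next final value 32
g: total becomes 32; next (abs(base) < (-limit)) evaluates to false; next step becomes -3; next (max((step - 4), (5 + step)) <= (step + total)) evaluates to true; next limit becomes 112; next final value 1056
verdict: not equivalent; witness: base=-4, step=1, limit=-2


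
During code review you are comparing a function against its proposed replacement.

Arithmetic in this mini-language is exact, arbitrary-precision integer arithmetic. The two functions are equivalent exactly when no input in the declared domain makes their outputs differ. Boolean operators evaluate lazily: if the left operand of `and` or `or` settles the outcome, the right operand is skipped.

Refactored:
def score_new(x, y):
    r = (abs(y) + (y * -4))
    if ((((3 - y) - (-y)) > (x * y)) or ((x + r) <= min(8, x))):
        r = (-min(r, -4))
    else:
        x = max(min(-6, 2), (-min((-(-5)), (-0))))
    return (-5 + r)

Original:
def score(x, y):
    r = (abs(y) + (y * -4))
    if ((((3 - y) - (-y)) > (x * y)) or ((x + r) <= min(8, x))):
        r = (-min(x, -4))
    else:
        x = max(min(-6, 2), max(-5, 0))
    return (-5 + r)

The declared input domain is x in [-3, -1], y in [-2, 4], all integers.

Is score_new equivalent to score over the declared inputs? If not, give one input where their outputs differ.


On input x=-3, y=2, score returns -1 while score_new returns 1.
verdict: not equivalent; witness: x=-3, y=2


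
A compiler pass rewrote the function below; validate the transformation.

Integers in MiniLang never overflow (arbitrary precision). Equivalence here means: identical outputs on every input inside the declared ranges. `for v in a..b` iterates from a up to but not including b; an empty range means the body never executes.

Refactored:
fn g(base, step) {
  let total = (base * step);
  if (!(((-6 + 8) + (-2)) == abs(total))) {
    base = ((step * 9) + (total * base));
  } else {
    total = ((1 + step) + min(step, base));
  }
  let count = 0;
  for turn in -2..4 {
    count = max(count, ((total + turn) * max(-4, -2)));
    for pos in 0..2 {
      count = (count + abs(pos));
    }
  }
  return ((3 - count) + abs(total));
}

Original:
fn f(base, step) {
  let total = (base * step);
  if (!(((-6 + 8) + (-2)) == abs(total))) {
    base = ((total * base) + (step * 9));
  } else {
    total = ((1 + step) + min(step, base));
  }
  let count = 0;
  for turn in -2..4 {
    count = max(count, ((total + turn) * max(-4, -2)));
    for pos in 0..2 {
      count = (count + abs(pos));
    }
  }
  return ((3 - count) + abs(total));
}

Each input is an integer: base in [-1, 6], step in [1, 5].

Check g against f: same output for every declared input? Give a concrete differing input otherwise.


Behavior is preserved: although same computation, different form, the outputs never diverge.
Spot check at base=3, step=4 — f: total=12, then (!(((-6 + 8) + (-2)) == abs(total))) is true, then base=72, then count=0, then (turn=-2), then count=0, then (pos=0), then count=0, then (pos=1), then count=1, then (turn=-1), then count=1, then (pos=0), then count=1, then (pos=1), then count=2, then (turn=0), then count=2, then (pos=0), then count=2, then (pos=1), then count=3, then (turn=1), then count=3, then (pos=0), then count=3, then (pos=1), then count=4, then (turn=2), then count=4, then (pos=0), then count=4, then (pos=1), then count=5, then (turn=3), then count=5, then (pos=0), then count=5, then (pos=1), then count=6, then returns 9. g: total=12, then (!(((-6 + 8) + (-2)) == abs(total))) is true, then base=72, then count=0, then (turn=-2), then count=0, then (pos=0), then count=0, then (pos=1), then count=1, then (turn=-1), then count=1, then (pos=0), then count=1, then (pos=1), then count=2, then (turn=0), then count=2, then (pos=0), then count=2, then (pos=1), then count=3, then (turn=1), then count=3, then (pos=0), then count=3, then (pos=1), then count=4, then (turn=2), then count=4, then (pos=0), then count=4, then (pos=1), then count=5, then (turn=3), then count=5, then (pos=0), then count=5, then (pos=1), then count=6, then returns 9. Both give 9.
An exhaustive pass over the 40 declared inputs shows identical outputs.
verdict: equivalent


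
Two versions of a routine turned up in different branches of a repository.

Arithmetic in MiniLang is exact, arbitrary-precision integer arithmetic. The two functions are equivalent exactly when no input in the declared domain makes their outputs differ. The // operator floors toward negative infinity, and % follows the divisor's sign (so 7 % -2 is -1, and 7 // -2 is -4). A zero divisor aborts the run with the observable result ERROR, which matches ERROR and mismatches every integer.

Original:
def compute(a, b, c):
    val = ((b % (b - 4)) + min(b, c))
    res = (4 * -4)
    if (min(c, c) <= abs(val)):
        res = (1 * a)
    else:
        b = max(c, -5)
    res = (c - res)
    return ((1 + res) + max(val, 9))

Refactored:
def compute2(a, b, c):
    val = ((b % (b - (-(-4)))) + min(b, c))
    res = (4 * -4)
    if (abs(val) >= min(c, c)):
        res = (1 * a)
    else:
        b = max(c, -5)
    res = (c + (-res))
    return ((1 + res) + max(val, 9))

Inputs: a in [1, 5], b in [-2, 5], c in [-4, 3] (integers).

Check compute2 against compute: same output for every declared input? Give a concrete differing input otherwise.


The two versions differ — the changes include arithmetic usage differs, plus comparison usage differs.
Spot check at a=2, b=4, c=-2 — compute: a zero divisor aborts: ERROR. compute2: a zero divisor aborts: ERROR. Both give ERROR.
An exhaustive pass over the 320 declared inputs shows identical outputs.
verdict: equivalent


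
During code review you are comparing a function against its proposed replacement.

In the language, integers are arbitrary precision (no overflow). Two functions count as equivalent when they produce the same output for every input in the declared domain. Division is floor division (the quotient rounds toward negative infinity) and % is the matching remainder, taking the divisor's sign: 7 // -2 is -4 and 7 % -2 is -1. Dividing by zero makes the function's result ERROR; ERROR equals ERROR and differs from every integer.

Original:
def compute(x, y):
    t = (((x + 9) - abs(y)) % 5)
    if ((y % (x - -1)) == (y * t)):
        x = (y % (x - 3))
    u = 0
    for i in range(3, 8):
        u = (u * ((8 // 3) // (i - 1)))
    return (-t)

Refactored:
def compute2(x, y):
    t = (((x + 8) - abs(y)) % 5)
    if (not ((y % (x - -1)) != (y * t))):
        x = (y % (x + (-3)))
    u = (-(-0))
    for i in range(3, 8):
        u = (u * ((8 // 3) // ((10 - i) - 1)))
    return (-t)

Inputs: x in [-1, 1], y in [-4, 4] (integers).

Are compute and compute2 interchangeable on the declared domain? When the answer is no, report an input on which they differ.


These are not equivalent — on x=0, y=-4 the outputs split (0 vs -4).
compute: t = 0; ((y % (x - -1)) == (y * t)) -> true; x = -1; u = 0; [i=3]; u = 0; [i=4]; u = 0; [i=5]; u = 0; [i=6]; u = 0; [i=7]; u = 0; return 0
compute2: t = 4; (not ((y % (x - -1)) != (y * t))) -> false; u = 0; [i=3]; u = 0; [i=4]; u = 0; [i=5]; u = 0; [i=6]; u = 0; [i=7]; u = 0; return -4
verdict: not equivalent; witness: x=0, y=-4


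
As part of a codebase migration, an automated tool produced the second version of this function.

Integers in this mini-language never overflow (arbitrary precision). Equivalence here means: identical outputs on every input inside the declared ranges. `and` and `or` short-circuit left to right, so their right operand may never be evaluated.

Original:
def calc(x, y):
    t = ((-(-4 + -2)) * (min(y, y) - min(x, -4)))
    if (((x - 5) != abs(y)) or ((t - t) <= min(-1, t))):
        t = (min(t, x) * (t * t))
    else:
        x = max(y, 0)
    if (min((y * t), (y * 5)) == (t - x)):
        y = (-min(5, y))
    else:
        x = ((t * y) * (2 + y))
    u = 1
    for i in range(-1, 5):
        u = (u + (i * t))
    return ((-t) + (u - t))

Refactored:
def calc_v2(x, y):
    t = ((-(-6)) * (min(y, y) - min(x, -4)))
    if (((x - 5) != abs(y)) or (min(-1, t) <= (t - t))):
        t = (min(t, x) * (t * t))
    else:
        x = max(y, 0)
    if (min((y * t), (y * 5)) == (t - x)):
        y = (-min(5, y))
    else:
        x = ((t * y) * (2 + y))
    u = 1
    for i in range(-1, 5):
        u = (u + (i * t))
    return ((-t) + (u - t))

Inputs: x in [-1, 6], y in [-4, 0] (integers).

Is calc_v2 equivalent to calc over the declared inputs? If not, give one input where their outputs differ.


Run the pair on x=5, y=0.
calc: t=24, then (((x - 5) != abs(y)) or ((t - t) <= min(-1, t))) is false, then x=0, then (min((y * t), (y * 5)) == (t - x)) is false, then x=0, then u=1, then (i=-1), then u=-23, then (i=0), then u=-23, then (i=1), then u=1, then (i=2), then u=49, then (i=3), then u=121, then (i=4), then u=217, then returns 169
calc_v2: t=24, then (((x - 5) != abs(y)) or (min(-1, t) <= (t - t))) is true, then t=2880, then (min((y * t), (y * 5)) == (t - x)) is false, then x=0, then u=1, then (i=-1), then u=-2879, then (i=0), then u=-2879, then (i=1), then u=1, then (i=2), then u=5761, then (i=3), then u=14401, then (i=4), then u=25921, then returns 20161
169 and 20161 differ, so these are not the same function on this domain.
verdict: not equivalent; witness: x=5, y=0


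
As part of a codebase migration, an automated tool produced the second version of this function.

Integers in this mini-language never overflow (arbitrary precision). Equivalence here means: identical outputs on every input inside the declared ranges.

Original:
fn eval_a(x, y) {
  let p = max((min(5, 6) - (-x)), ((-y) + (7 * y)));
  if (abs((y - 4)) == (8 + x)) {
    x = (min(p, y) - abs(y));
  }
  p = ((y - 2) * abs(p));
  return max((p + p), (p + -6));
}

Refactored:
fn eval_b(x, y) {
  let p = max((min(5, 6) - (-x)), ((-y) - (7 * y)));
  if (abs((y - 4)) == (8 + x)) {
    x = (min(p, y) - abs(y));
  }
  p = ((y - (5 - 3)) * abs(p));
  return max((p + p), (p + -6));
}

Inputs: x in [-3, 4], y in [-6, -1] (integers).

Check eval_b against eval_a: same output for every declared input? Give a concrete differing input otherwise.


These are not equivalent — on x=-3, y=-6 the outputs split (-22 vs -390).
eval_a: p becomes 2; next (abs((y - 4)) == (8 + x)) evaluates to false; next p becomes -16; next final value -22
eval_b: p becomes 48; next (abs((y - 4)) == (8 + x)) evaluates to false; next p becomes -384; next final value -390
verdict: not equivalent; witness: x=-3, y=-6


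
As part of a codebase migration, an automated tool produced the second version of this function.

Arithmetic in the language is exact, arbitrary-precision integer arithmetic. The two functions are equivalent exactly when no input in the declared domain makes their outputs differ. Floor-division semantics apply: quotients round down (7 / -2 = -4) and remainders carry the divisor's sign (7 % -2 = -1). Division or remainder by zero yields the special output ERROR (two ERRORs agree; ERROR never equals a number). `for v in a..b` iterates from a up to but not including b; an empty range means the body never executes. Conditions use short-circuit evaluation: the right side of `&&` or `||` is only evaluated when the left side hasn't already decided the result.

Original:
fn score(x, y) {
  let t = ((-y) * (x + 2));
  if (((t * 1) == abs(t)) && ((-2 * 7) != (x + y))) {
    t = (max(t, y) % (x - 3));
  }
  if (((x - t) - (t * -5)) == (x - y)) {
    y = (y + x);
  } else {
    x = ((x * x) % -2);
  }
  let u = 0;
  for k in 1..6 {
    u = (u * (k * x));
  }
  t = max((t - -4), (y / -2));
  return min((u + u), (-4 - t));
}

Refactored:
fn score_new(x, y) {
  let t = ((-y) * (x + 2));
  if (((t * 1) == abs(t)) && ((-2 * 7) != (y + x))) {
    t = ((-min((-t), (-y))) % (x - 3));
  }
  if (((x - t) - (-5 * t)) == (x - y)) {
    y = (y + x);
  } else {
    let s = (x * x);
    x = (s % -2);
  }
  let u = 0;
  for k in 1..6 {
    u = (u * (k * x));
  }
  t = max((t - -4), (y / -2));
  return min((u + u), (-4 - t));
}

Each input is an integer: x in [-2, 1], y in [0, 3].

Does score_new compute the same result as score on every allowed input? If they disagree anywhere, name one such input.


Comparing the listings, the differences include: min/max/abs usage differs; also local variable names differ; also statement counts differ.
Spot check at x=-2, y=3 — score: t = 0; (((t * 1) == abs(t)) && ((-2 * 7) != (x + y))) -> true; t = -2; (((x - t) - (t * -5)) == (x - y)) -> false; x = 0; u = 0; [k=1]; u = 0; [k=2]; u = 0; [k=3]; u = 0; [k=4]; u = 0; [k=5]; u = 0; t = 2; return -6. score_new: t = 0; (((t * 1) == abs(t)) && ((-2 * 7) != (y + x))) -> true; t = -2; (((x - t) - (-5 * t)) == (x - y)) -> false; s = 4; x = 0; u = 0; [k=1]; u = 0; [k=2]; u = 0; [k=3]; u = 0; [k=4]; u = 0; [k=5]; u = 0; t = 2; return -6. Both give -6.
Sweeping the whole domain (16 inputs) finds no disagreement.
verdict: equivalent


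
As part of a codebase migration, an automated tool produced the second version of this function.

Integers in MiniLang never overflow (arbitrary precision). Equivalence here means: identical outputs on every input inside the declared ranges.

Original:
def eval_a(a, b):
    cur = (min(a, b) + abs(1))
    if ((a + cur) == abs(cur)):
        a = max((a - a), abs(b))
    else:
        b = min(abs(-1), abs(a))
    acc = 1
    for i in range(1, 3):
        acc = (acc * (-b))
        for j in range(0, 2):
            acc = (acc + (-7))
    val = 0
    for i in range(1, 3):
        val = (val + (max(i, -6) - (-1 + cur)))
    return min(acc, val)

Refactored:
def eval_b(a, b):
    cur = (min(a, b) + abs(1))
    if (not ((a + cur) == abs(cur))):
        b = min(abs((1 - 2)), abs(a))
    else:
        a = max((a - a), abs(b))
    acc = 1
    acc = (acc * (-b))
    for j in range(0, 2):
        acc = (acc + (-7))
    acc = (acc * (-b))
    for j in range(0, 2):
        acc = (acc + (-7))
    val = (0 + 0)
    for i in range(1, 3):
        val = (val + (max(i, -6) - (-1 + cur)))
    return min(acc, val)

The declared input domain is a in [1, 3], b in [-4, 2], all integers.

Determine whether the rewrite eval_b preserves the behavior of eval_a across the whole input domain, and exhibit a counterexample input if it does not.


Behavior is preserved: although statement counts differ, and constant usage differs, and arithmetic usage differs, and boolean connective usage differs, the outputs never diverge.
Tracing a=3, b=-1: eval_a: cur = 0; ((a + cur) == abs(cur)) -> false; b = 1; acc = 1; [i=1]; acc = -1; [j=0]; acc = -8; [j=1]; acc = -15; [i=2]; acc = 15; [j=0]; acc = 8; [j=1]; acc = 1; val = 0; [i=1]; val = 2; [i=2]; val = 5; return 1 | eval_b: cur = 0; (not ((a + cur) == abs(cur))) -> true; b = 1; acc = 1; acc = -1; [j=0]; acc = -8; [j=1]; acc = -15; acc = 15; [j=0]; acc = 8; [j=1]; acc = 1; val = 0; [i=1]; val = 2; [i=2]; val = 5; return 1 — matching result 1.
Across all 21 domain points the two functions coincide.
verdict: equivalent
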